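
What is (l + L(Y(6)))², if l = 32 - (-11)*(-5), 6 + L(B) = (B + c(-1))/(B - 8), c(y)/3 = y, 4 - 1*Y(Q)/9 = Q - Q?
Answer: 606841/784 ≈ 774.03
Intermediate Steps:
Y(Q) = 36 (Y(Q) = 36 - 9*(Q - Q) = 36 - 9*0 = 36 + 0 = 36)
c(y) = 3*y
L(B) = -6 + (-3 + B)/(-8 + B) (L(B) = -6 + (B + 3*(-1))/(B - 8) = -6 + (B - 3)/(-8 + B) = -6 + (-3 + B)/(-8 + B))
l = -23 (l = 32 - 1*55 = 32 - 55 = -23)
(l + L(Y(6)))² = (-23 + 5*(9 - 1*36)/(-8 + 36))² = (-23 + 5*(9 - 36)/28)² = (-23 + 5*(1/28)*(-27))² = (-23 - 135/28)² = (-779/28)² = 606841/784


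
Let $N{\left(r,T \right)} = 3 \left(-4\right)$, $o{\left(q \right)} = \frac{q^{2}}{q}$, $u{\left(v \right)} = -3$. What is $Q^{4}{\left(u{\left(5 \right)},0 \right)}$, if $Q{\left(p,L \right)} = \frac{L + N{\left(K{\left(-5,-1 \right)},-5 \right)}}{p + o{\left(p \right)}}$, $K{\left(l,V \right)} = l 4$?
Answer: $16$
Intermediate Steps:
$K{\left(l,V \right)} = 4 l$
$o{\left(q \right)} = q$
$N{\left(r,T \right)} = -12$
$Q{\left(p,L \right)} = \frac{-12 + L}{2 p}$ ($Q{\left(p,L \right)} = \frac{L - 12}{p + p} = \frac{-12 + L}{2 p}$)
$Q^{4}{\left(u{\left(5 \right)},0 \right)} = \left(\frac{-12 + 0}{2 \left(-3\right)}\right)^{4} = \left(\frac{1}{2} \left(- \frac{1}{3}\right) \left(-12\right)\right)^{4} = 2^{4} = 16$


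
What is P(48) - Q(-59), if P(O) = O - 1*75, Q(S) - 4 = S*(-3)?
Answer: -208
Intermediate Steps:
Q(S) = 4 - 3*S (Q(S) = 4 + S*(-3) = 4 - 3*S)
P(O) = -75 + O (P(O) = O - 75 = -75 + O)
P(48) - Q(-59) = (-75 + 48) - (4 - 3*(-59)) = -27 - (4 + 177) = -27 - 1*181 = -27 - 181 = -208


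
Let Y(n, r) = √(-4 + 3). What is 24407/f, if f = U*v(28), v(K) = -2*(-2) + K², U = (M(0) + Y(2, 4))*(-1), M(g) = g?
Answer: 24407*I/788 ≈ 30.973*I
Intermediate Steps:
Y(n, r) = I (Y(n, r) = √(-1) = I)
U = -I (U = (0 + I)*(-1) = I*(-1) = -I ≈ -1.0*I)
v(K) = 4 + K²
f = -788*I (f = (-I)*(4 + 28²) = (-I)*(4 + 784) = -I*788 = -788*I ≈ -788.0*I)
24407/f = 24407/((-788*I)) = 24407*(I/788) = 24407*I/788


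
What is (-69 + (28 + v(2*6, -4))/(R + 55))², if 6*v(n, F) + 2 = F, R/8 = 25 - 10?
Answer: 145154304/30625 ≈ 4739.7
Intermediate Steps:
R = 120 (R = 8*(25 - 10) = 8*15 = 120)
v(n, F) = -⅓ + F/6
(-69 + (28 + v(2*6, -4))/(R + 55))² = (-69 + (28 + (-⅓ + (⅙)*(-4)))/(120 + 55))² = (-69 + (28 + (-⅓ - ⅔))/175)² = (-69 + (28 - 1)*(1/175))² = (-69 + 27*(1/175))² = (-69 + 27/175)² = (-12048/175)² = 145154304/30625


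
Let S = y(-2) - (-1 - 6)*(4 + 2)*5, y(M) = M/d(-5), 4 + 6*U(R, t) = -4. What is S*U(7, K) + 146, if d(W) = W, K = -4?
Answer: -2018/15 ≈ -134.53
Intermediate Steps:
U(R, t) = -4/3 (U(R, t) = -2/3 + (1/6)*(-4) = -2/3 - 2/3 = -4/3)
y(M) = -M/5 (y(M) = M/(-5) = M*(-1/5) = -M/5)
S = 1052/5 (S = -1/5*(-2) - (-1 - 6)*(4 + 2)*5 = 2/5 - (-7*6)*5 = 2/5 - (-42)*5 = 2/5 - 1*(-210) = 2/5 + 210 = 1052/5 ≈ 210.40)
S*U(7, K) + 146 = (1052/5)*(-4/3) + 146 = -4208/15 + 146 = -2018/15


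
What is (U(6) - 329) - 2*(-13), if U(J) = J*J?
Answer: -267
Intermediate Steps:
U(J) = J²
(U(6) - 329) - 2*(-13) = (6² - 329) - 2*(-13) = (36 - 329) + 26 = -293 + 26 = -267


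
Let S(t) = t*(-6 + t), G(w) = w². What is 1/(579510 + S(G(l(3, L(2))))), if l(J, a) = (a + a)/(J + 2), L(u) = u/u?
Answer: 625/362193166 ≈ 1.7256e-6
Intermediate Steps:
L(u) = 1
l(J, a) = 2*a/(2 + J) (l(J, a) = (2*a)/(2 + J) = 2*a/(2 + J))
1/(579510 + S(G(l(3, L(2))))) = 1/(579510 + (2*1/(2 + 3))²*(-6 + (2*1/(2 + 3))²)) = 1/(579510 + (2*1/5)²*(-6 + (2*1/5)²)) = 1/(579510 + (2*1*(⅕))²*(-6 + (2*1*(⅕))²)) = 1/(579510 + (⅖)²*(-6 + (⅖)²)) = 1/(579510 + 4*(-6 + 4/25)/25) = 1/(579510 + (4/25)*(-146/25)) = 1/(579510 - 584/625) = 1/(362193166/625) = 625/362193166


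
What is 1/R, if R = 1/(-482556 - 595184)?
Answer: -1077740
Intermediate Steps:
R = -1/1077740 (R = 1/(-1077740) = -1/1077740 ≈ -9.2787e-7)
1/R = 1/(-1/1077740) = -1077740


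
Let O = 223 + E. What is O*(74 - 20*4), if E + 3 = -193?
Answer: -162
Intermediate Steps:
E = -196 (E = -3 - 193 = -196)
O = 27 (O = 223 - 196 = 27)
O*(74 - 20*4) = 27*(74 - 20*4) = 27*(74 - 1*80) = 27*(74 - 80) = 27*(-6) = -162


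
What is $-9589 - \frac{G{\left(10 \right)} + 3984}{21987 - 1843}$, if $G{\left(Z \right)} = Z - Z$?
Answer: $- \frac{12072800}{1259} \approx -9589.2$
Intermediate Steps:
$G{\left(Z \right)} = 0$
$-9589 - \frac{G{\left(10 \right)} + 3984}{21987 - 1843} = -9589 - \frac{0 + 3984}{21987 - 1843} = -9589 - \frac{3984}{20144} = -9589 - 3984 \cdot \frac{1}{20144} = -9589 - \frac{249}{1259} = - \frac{12072800}{1259}$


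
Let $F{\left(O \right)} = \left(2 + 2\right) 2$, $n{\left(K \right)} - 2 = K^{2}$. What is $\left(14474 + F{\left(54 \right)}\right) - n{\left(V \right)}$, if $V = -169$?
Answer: $-14081$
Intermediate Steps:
$n{\left(K \right)} = 2 + K^{2}$
$F{\left(O \right)} = 8$ ($F{\left(O \right)} = 4 \cdot 2 = 8$)
$\left(14474 + F{\left(54 \right)}\right) - n{\left(V \right)} = \left(14474 + 8\right) - \left(2 + \left(-169\right)^{2}\right) = 14482 - \left(2 + 28561\right) = 14482 - 28563 = -14081$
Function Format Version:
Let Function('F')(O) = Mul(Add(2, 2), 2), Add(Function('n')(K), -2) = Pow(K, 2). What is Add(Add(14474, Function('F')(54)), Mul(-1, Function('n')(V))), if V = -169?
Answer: -14081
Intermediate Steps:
Function('n')(K) = Add(2, Pow(K, 2))
Function('F')(O) = 8 (Function('F')(O) = Mul(4, 2) = 8)
Add(Add(14474, Function('F')(54)), Mul(-1, Function('n')(V))) = Add(Add(14474, 8), Mul(-1, Add(2, Pow(-169, 2)))) = Add(14482, Mul(-1, Add(2, 28561))) = Add(14482, Mul(-1, 28563)) = Add(14482, -28563) = -14081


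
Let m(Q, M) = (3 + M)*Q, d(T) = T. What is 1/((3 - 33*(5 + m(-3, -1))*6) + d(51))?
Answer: 1/252 ≈ 0.0039683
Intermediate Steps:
m(Q, M) = Q*(3 + M)
1/((3 - 33*(5 + m(-3, -1))*6) + d(51)) = 1/((3 - 33*(5 - 3*(3 - 1))*6) + 51) = 1/((3 - 33*(5 - 3*2)*6) + 51) = 1/((3 - 33*(5 - 6)*6) + 51) = 1/((3 - (-33)*6) + 51) = 1/((3 - 33*(-6)) + 51) = 1/((3 + 198) + 51) = 1/(201 + 51) = 1/252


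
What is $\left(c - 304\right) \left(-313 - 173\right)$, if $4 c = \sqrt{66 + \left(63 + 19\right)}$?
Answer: $147744 - 243 \sqrt{37} \approx 1.4627 \cdot 10^{5}$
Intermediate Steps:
$c = \frac{\sqrt{37}}{2}$ ($c = \frac{\sqrt{66 + \left(63 + 19\right)}}{4} = \frac{\sqrt{66 + 82}}{4} = \frac{\sqrt{148}}{4} = \frac{2 \sqrt{37}}{4} = \frac{\sqrt{37}}{2} \approx 3.0414$)
$\left(c - 304\right) \left(-313 - 173\right) = \left(\frac{\sqrt{37}}{2} - 304\right) \left(-313 - 173\right) = \left(-304 + \frac{\sqrt{37}}{2}\right) \left(-486\right) = 147744 - 243 \sqrt{37}$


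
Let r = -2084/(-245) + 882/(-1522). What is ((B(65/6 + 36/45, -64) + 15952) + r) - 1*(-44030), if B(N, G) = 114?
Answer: 11206076599/186445 ≈ 60104.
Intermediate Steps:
r = 1477879/186445 (r = -2084*(-1/245) + 882*(-1/1522) = 2084/245 - 441/761 = 1477879/186445 ≈ 7.9266)
((B(65/6 + 36/45, -64) + 15952) + r) - 1*(-44030) = ((114 + 15952) + 1477879/186445) - 1*(-44030) = (16066 + 1477879/186445) + 44030 = 2996903249/186445 + 44030 = 11206076599/186445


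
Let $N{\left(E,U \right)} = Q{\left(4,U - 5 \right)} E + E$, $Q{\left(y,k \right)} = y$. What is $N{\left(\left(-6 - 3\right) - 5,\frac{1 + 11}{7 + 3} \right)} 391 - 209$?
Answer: $-27579$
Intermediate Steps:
$N{\left(E,U \right)} = 5 E$ ($N{\left(E,U \right)} = 4 E + E = 5 E$)
$N{\left(\left(-6 - 3\right) - 5,\frac{1 + 11}{7 + 3} \right)} 391 - 209 = 5 \left(\left(-6 - 3\right) - 5\right) 391 - 209 = 5 \left(-9 - 5\right) 391 - 209 = 5 \left(-14\right) 391 - 209 = \left(-70\right) 391 - 209 = -27370 - 209 = -27579$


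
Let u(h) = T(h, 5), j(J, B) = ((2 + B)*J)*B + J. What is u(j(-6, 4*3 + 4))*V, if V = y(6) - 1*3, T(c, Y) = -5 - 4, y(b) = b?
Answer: -27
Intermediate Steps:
T(c, Y) = -9
j(J, B) = J + B*J*(2 + B) (j(J, B) = (J*(2 + B))*B + J = B*J*(2 + B) + J = J + B*J*(2 + B))
u(h) = -9
V = 3 (V = 6 - 1*3 = 6 - 3 = 3)
u(j(-6, 4*3 + 4))*V = -9*3 = -27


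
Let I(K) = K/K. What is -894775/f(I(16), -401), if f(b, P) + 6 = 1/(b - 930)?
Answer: 33249839/223 ≈ 1.4910e+5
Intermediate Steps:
I(K) = 1
f(b, P) = -6 + 1/(-930 + b) (f(b, P) = -6 + 1/(b - 930) = -6 + 1/(-930 + b))
-894775/f(I(16), -401) = -894775*(-930 + 1)/(5581 - 6*1) = -894775*(-929/(5581 - 6)) = -894775/((-1/929*5575)) = -894775/(-5575/929) = -894775*(-929/5575) = 33249839/223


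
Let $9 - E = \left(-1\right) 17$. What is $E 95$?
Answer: $2470$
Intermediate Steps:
$E = 26$ ($E = 9 - \left(-1\right) 17 = 9 - -17 = 9 + 17 = 26$)
$E 95 = 26 \cdot 95 = 2470$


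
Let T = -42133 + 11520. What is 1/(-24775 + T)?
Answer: -1/55388 ≈ -1.8054e-5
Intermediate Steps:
T = -30613
1/(-24775 + T) = 1/(-24775 - 30613) = 1/(-55388) = -1/55388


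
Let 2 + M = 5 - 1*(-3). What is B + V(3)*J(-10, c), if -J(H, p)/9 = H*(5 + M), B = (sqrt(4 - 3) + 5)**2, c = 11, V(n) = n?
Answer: 3006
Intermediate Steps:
M = 6 (M = -2 + (5 - 1*(-3)) = -2 + (5 + 3) = -2 + 8 = 6)
B = 36 (B = (sqrt(1) + 5)**2 = (1 + 5)**2 = 6**2 = 36)
J(H, p) = -99*H (J(H, p) = -9*H*(5 + 6) = -9*H*11 = -99*H)
B + V(3)*J(-10, c) = 36 + 3*(-99*(-10)) = 36 + 3*990 = 36 + 2970 = 3006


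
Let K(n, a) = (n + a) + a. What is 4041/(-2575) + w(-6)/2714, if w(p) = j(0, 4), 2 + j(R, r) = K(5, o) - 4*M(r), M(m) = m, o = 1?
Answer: -10995599/6988550 ≈ -1.5734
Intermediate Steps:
K(n, a) = n + 2*a (K(n, a) = (a + n) + a = n + 2*a)
j(R, r) = 5 - 4*r (j(R, r) = -2 + ((5 + 2*1) - 4*r) = -2 + ((5 + 2) - 4*r) = -2 + (7 - 4*r) = 5 - 4*r)
w(p) = -11 (w(p) = 5 - 4*4 = 5 - 16 = -11)
4041/(-2575) + w(-6)/2714 = 4041/(-2575) - 11/2714 = 4041*(-1/2575) - 11*1/2714 = -4041/2575 - 11/2714 = -10995599/6988550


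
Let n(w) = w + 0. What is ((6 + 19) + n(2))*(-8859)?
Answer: -239193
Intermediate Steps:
n(w) = w
((6 + 19) + n(2))*(-8859) = ((6 + 19) + 2)*(-8859) = (25 + 2)*(-8859) = 27*(-8859) = -239193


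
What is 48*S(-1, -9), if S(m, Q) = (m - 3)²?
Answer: 768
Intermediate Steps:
S(m, Q) = (-3 + m)²
48*S(-1, -9) = 48*(-3 - 1)² = 48*(-4)² = 48*16 = 768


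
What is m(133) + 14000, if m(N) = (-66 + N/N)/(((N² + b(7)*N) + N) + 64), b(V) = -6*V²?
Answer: 22848005/1632 ≈ 14000.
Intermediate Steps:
m(N) = -65/(64 + N² - 293*N) (m(N) = (-66 + N/N)/(((N² + (-6*7²)*N) + N) + 64) = (-66 + 1)/(((N² + (-6*49)*N) + N) + 64) = -65/(((N² - 294*N) + N) + 64) = -65/((N² - 293*N) + 64) = -65/(64 + N² - 293*N))
m(133) + 14000 = -65/(64 + 133² - 293*133) + 14000 = -65/(64 + 17689 - 38969) + 14000 = -65/(-21216) + 14000 = -65*(-1/21216) + 14000 = 5/1632 + 14000 = 22848005/1632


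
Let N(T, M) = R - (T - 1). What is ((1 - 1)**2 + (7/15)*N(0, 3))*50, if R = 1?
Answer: 140/3 ≈ 46.667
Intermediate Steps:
N(T, M) = 2 - T (N(T, M) = 1 - (T - 1) = 1 - (-1 + T) = 1 + (1 - T) = 2 - T)
((1 - 1)**2 + (7/15)*N(0, 3))*50 = ((1 - 1)**2 + (7/15)*(2 - 1*0))*50 = (0**2 + (7*(1/15))*(2 + 0))*50 = (0 + (7/15)*2)*50 = (0 + 14/15)*50 = (14/15)*50 = 140/3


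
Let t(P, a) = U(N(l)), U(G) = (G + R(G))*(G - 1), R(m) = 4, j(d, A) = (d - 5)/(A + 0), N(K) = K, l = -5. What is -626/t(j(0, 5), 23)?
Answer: -313/3 ≈ -104.33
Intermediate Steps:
j(d, A) = (-5 + d)/A
U(G) = (-1 + G)*(4 + G) (U(G) = (G + 4)*(G - 1) = (4 + G)*(-1 + G) = (-1 + G)*(4 + G))
t(P, a) = 6 (t(P, a) = -4 + (-5)**2 + 3*(-5) = -4 + 25 - 15 = 6)
-626/t(j(0, 5), 23) = -626/6 = -626*1/6 = -313/3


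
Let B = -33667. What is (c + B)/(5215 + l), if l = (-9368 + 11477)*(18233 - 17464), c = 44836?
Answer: 657/95708 ≈ 0.0068646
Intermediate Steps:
l = 1621821 (l = 2109*769 = 1621821)
(c + B)/(5215 + l) = (44836 - 33667)/(5215 + 1621821) = 11169/1627036 = 11169*(1/1627036) = 657/95708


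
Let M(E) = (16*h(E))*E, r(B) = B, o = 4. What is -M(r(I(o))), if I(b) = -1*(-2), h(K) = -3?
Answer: 96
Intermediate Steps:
I(b) = 2
M(E) = -48*E (M(E) = (16*(-3))*E = -48*E)
-M(r(I(o))) = -(-48)*2 = -1*(-96) = 96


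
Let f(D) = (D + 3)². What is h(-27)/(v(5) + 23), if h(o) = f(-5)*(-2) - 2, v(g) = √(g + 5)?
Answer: -230/519 + 10*√10/519 ≈ -0.38223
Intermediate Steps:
f(D) = (3 + D)²
v(g) = √(5 + g)
h(o) = -10 (h(o) = (3 - 5)²*(-2) - 2 = (-2)²*(-2) - 2 = 4*(-2) - 2 = -8 - 2 = -10)
h(-27)/(v(5) + 23) = -10/(√(5 + 5) + 23) = -10/(√10 + 23) = -10/(23 + √10)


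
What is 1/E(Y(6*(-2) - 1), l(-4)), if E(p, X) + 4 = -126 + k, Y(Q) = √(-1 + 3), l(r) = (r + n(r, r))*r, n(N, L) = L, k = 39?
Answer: -1/91 ≈ -0.010989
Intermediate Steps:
l(r) = 2*r² (l(r) = (r + r)*r = (2*r)*r = 2*r²)
Y(Q) = √2
E(p, X) = -91 (E(p, X) = -4 + (-126 + 39) = -4 - 87 = -91)
1/E(Y(6*(-2) - 1), l(-4)) = 1/(-91) = -1/91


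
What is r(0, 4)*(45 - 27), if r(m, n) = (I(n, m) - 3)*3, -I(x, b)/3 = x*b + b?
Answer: -162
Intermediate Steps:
I(x, b) = -3*b - 3*b*x (I(x, b) = -3*(x*b + b) = -3*(b*x + b) = -3*(b + b*x) = -3*b - 3*b*x)
r(m, n) = -9 - 9*m*(1 + n) (r(m, n) = (-3*m*(1 + n) - 3)*3 = (-3 - 3*m*(1 + n))*3 = -9 - 9*m*(1 + n))
r(0, 4)*(45 - 27) = (-9 - 9*0*(1 + 4))*(45 - 27) = (-9 - 9*0*5)*18 = (-9 + 0)*18 = -9*18 = -162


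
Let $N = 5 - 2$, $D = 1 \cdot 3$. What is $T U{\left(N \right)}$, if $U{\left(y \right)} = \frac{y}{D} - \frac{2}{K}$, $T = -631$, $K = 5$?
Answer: $- \frac{1893}{5} \approx -378.6$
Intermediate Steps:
$D = 3$
$N = 3$ ($N = 5 - 2 = 3$)
$U{\left(y \right)} = - \frac{2}{5} + \frac{y}{3}$ ($U{\left(y \right)} = \frac{y}{3} - \frac{2}{5} = - \frac{2}{5} + \frac{y}{3}$)
$T U{\left(N \right)} = - 631 \left(- \frac{2}{5} + \frac{1}{3} \cdot 3\right) = - 631 \left(- \frac{2}{5} + 1\right) = \left(-631\right) \frac{3}{5} = - \frac{1893}{5}$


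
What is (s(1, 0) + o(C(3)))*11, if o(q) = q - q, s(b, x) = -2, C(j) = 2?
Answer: -22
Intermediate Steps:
o(q) = 0
(s(1, 0) + o(C(3)))*11 = (-2 + 0)*11 = -2*11 = -22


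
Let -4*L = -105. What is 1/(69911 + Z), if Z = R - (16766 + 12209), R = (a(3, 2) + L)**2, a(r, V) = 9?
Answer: 16/674857 ≈ 2.3709e-5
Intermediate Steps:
L = 105/4 (L = -1/4*(-105) = 105/4 ≈ 26.250)
R = 19881/16 (R = (9 + 105/4)**2 = (141/4)**2 = 19881/16 ≈ 1242.6)
Z = -443719/16 (Z = 19881/16 - (16766 + 12209) = 19881/16 - 1*28975 = 19881/16 - 28975 = -443719/16 ≈ -27732.)
1/(69911 + Z) = 1/(69911 - 443719/16) = 1/(674857/16) = 16/674857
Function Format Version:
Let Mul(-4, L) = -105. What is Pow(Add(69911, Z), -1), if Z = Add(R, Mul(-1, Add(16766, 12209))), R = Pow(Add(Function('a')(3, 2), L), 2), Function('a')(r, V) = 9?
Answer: Rational(16, 674857) ≈ 2.3709e-5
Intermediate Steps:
L = Rational(105, 4) (L = Mul(Rational(-1, 4), -105) = Rational(105, 4) ≈ 26.250)
R = Rational(19881, 16) (R = Pow(Add(9, Rational(105, 4)), 2) = Pow(Rational(141, 4), 2) = Rational(19881, 16) ≈ 1242.6)
Z = Rational(-443719, 16) (Z = Add(Rational(19881, 16), Mul(-1, Add(16766, 12209))) = Add(Rational(19881, 16), Mul(-1, 28975)) = Add(Rational(19881, 16), -28975) = Rational(-443719, 16) ≈ -27732.)
Pow(Add(69911, Z), -1) = Pow(Add(69911, Rational(-443719, 16)), -1) = Pow(Rational(674857, 16), -1) = Rational(16, 674857)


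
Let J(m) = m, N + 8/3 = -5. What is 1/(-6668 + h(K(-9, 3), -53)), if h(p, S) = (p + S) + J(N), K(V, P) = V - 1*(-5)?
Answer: -3/20198 ≈ -0.00014853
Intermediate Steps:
N = -23/3 (N = -8/3 - 5 = -23/3 ≈ -7.6667)
K(V, P) = 5 + V (K(V, P) = V + 5 = 5 + V)
h(p, S) = -23/3 + S + p (h(p, S) = (p + S) - 23/3 = (S + p) - 23/3 = -23/3 + S + p)
1/(-6668 + h(K(-9, 3), -53)) = 1/(-6668 + (-23/3 - 53 + (5 - 9))) = 1/(-6668 + (-23/3 - 53 - 4)) = 1/(-6668 - 194/3) = 1/(-20198/3) = -3/20198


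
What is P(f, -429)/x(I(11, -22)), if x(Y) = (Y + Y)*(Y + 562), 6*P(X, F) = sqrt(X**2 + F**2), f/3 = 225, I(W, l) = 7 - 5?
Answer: sqrt(71074)/4512 ≈ 0.059086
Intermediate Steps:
I(W, l) = 2
f = 675 (f = 3*225 = 675)
P(X, F) = sqrt(F**2 + X**2)/6 (P(X, F) = sqrt(X**2 + F**2)/6 = sqrt(F**2 + X**2)/6)
x(Y) = 2*Y*(562 + Y) (x(Y) = (2*Y)*(562 + Y) = 2*Y*(562 + Y))
P(f, -429)/x(I(11, -22)) = (sqrt((-429)**2 + 675**2)/6)/((2*2*(562 + 2))) = (sqrt(184041 + 455625)/6)/((2*2*564)) = (sqrt(639666)/6)/2256 = ((3*sqrt(71074))/6)*(1/2256) = (sqrt(71074)/2)*(1/2256) = sqrt(71074)/4512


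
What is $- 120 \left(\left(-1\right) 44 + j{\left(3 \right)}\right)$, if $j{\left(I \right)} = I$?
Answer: $4920$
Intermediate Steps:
$- 120 \left(\left(-1\right) 44 + j{\left(3 \right)}\right) = - 120 \left(\left(-1\right) 44 + 3\right) = - 120 \left(-44 + 3\right) = \left(-120\right) \left(-41\right) = 4920$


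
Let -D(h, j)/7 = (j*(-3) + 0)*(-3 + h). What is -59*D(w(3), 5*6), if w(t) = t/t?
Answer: 74340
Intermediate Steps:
w(t) = 1
D(h, j) = 21*j*(-3 + h) (D(h, j) = -7*(j*(-3) + 0)*(-3 + h) = -7*(-3*j + 0)*(-3 + h) = -7*(-3*j)*(-3 + h) = -(-21)*j*(-3 + h) = 21*j*(-3 + h))
-59*D(w(3), 5*6) = -1239*5*6*(-3 + 1) = -1239*30*(-2) = -59*(-1260) = 74340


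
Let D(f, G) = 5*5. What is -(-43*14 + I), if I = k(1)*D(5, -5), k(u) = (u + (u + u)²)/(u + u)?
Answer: 1079/2 ≈ 539.50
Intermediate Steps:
D(f, G) = 25
k(u) = (u + 4*u²)/(2*u) (k(u) = (u + (2*u)²)/((2*u)) = (u + 4*u²)*(1/(2*u)) = (u + 4*u²)/(2*u))
I = 125/2 (I = (½ + 2*1)*25 = (½ + 2)*25 = (5/2)*25 = 125/2 ≈ 62.500)
-(-43*14 + I) = -(-43*14 + 125/2) = -(-602 + 125/2) = -1*(-1079/2) = 1079/2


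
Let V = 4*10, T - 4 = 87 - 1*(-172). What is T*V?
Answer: 10520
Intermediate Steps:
T = 263 (T = 4 + (87 - 1*(-172)) = 4 + (87 + 172) = 4 + 259 = 263)
V = 40
T*V = 263*40 = 10520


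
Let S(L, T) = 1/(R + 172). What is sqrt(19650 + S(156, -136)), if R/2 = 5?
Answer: sqrt(650886782)/182 ≈ 140.18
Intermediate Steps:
R = 10 (R = 2*5 = 10)
S(L, T) = 1/182 (S(L, T) = 1/(10 + 172) = 1/182)
sqrt(19650 + S(156, -136)) = sqrt(19650 + 1/182) = sqrt(3576301/182) = sqrt(650886782)/182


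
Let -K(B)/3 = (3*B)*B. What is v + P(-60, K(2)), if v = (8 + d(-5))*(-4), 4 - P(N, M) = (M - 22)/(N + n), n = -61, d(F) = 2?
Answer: -4414/121 ≈ -36.479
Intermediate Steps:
K(B) = -9*B² (K(B) = -3*3*B*B = -9*B²)
P(N, M) = 4 - (-22 + M)/(-61 + N) (P(N, M) = 4 - (M - 22)/(N - 61) = 4 - (-22 + M)/(-61 + N))
v = -40 (v = (8 + 2)*(-4) = 10*(-4) = -40)
v + P(-60, K(2)) = -40 + (-222 - (-9)*2² + 4*(-60))/(-61 - 60) = -40 + (-222 - (-9)*4 - 240)/(-121) = -40 - (-222 - 1*(-36) - 240)/121 = -40 - (-222 + 36 - 240)/121 = -40 - 1/121*(-426) = -40 + 426/121 = -4414/121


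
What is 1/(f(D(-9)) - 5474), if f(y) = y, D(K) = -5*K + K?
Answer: -1/5438 ≈ -0.00018389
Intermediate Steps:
D(K) = -4*K
1/(f(D(-9)) - 5474) = 1/(-4*(-9) - 5474) = 1/(36 - 5474) = 1/(-5438) = -1/5438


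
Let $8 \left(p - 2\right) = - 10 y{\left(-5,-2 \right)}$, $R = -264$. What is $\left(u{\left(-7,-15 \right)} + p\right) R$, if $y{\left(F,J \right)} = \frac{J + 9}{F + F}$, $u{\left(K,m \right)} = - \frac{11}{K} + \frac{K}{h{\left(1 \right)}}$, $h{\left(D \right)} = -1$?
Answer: $- \frac{21153}{7} \approx -3021.9$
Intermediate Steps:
$u{\left(K,m \right)} = - K - \frac{11}{K}$ ($u{\left(K,m \right)} = - \frac{11}{K} + \frac{K}{-1} = - \frac{11}{K} + K \left(-1\right) = - \frac{11}{K} - K = - K - \frac{11}{K}$)
$y{\left(F,J \right)} = \frac{9 + J}{2 F}$
$p = \frac{23}{8}$ ($p = 2 + \frac{\left(-10\right) \frac{9 - 2}{2 \left(-5\right)}}{8} = 2 + \frac{\left(-10\right) \frac{1}{2} \left(- \frac{1}{5}\right) 7}{8} = 2 + \frac{\left(-10\right) \left(- \frac{7}{10}\right)}{8} = 2 + \frac{1}{8} \cdot 7 = 2 + \frac{7}{8} = \frac{23}{8} \approx 2.875$)
$\left(u{\left(-7,-15 \right)} + p\right) R = \left(\left(\left(-1\right) \left(-7\right) - \frac{11}{-7}\right) + \frac{23}{8}\right) \left(-264\right) = \left(\left(7 - - \frac{11}{7}\right) + \frac{23}{8}\right) \left(-264\right) = \left(\left(7 + \frac{11}{7}\right) + \frac{23}{8}\right) \left(-264\right) = \left(\frac{60}{7} + \frac{23}{8}\right) \left(-264\right) = \frac{641}{56} \left(-264\right) = - \frac{21153}{7}$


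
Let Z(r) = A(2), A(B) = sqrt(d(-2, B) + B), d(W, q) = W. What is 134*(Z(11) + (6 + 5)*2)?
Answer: 2948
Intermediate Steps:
A(B) = sqrt(-2 + B)
Z(r) = 0 (Z(r) = sqrt(-2 + 2) = sqrt(0) = 0)
134*(Z(11) + (6 + 5)*2) = 134*(0 + (6 + 5)*2) = 134*(0 + 11*2) = 134*(0 + 22) = 134*22 = 2948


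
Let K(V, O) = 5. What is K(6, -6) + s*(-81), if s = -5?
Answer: 410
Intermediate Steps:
K(6, -6) + s*(-81) = 5 - 5*(-81) = 5 + 405 = 410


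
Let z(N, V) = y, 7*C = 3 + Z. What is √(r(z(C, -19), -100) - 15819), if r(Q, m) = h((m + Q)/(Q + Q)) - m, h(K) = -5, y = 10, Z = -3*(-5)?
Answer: 2*I*√3931 ≈ 125.4*I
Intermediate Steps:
Z = 15
C = 18/7 (C = (3 + 15)/7 = (⅐)*18 = 18/7 ≈ 2.5714)
z(N, V) = 10
r(Q, m) = -5 - m
√(r(z(C, -19), -100) - 15819) = √((-5 - 1*(-100)) - 15819) = √((-5 + 100) - 15819) = √(95 - 15819) = √(-15724) = 2*I*√3931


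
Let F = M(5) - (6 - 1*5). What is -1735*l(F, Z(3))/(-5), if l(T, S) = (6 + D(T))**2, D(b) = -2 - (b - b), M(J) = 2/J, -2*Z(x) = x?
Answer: 5552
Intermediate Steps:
Z(x) = -x/2
D(b) = -2 (D(b) = -2 - 1*0 = -2 + 0 = -2)
F = -3/5 (F = 2/5 - (6 - 1*5) = 2*(1/5) - (6 - 5) = 2/5 - 1*1 = 2/5 - 1 = -3/5 ≈ -0.60000)
l(T, S) = 16 (l(T, S) = (6 - 2)**2 = 4**2 = 16)
-1735*l(F, Z(3))/(-5) = -27760/(-5) = -27760*(-1)/5 = -1735*(-16/5) = 5552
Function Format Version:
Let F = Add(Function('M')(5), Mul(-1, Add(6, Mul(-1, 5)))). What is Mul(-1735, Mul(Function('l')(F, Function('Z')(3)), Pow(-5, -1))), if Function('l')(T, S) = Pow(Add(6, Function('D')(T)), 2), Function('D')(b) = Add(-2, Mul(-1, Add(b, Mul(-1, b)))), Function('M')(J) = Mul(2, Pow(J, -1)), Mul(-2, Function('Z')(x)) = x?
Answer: 5552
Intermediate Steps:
Function('Z')(x) = Mul(Rational(-1, 2), x)
Function('D')(b) = -2 (Function('D')(b) = Add(-2, Mul(-1, 0)) = Add(-2, 0) = -2)
F = Rational(-3, 5) (F = Add(Mul(2, Pow(5, -1)), Mul(-1, Add(6, Mul(-1, 5)))) = Add(Mul(2, Rational(1, 5)), Mul(-1, Add(6, -5))) = Add(Rational(2, 5), Mul(-1, 1)) = Add(Rational(2, 5), -1) = Rational(-3, 5) ≈ -0.60000)
Function('l')(T, S) = 16 (Function('l')(T, S) = Pow(Add(6, -2), 2) = Pow(4, 2) = 16)
Mul(-1735, Mul(Function('l')(F, Function('Z')(3)), Pow(-5, -1))) = Mul(-1735, Mul(16, Pow(-5, -1))) = Mul(-1735, Mul(16, Rational(-1, 5))) = Mul(-1735, Rational(-16, 5)) = 5552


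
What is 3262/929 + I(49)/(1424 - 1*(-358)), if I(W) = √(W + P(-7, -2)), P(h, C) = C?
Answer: 3262/929 + √47/1782 ≈ 3.5151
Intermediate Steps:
I(W) = √(-2 + W) (I(W) = √(W - 2) = √(-2 + W))
3262/929 + I(49)/(1424 - 1*(-358)) = 3262/929 + √(-2 + 49)/(1424 - 1*(-358)) = 3262*(1/929) + √47/(1424 + 358) = 3262/929 + √47/1782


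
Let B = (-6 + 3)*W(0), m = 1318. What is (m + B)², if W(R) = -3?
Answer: 1760929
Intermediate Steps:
B = 9 (B = (-6 + 3)*(-3) = -3*(-3) = 9)
(m + B)² = (1318 + 9)² = 1327² = 1760929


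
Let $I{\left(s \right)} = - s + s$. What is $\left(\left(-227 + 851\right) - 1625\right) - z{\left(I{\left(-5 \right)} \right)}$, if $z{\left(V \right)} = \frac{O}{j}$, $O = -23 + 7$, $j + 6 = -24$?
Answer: $- \frac{15023}{15} \approx -1001.5$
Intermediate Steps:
$j = -30$ ($j = -6 - 24 = -30$)
$O = -16$
$I{\left(s \right)} = 0$
$z{\left(V \right)} = \frac{8}{15}$ ($z{\left(V \right)} = - \frac{16}{-30} = \left(-16\right) \left(- \frac{1}{30}\right) = \frac{8}{15}$)
$\left(\left(-227 + 851\right) - 1625\right) - z{\left(I{\left(-5 \right)} \right)} = \left(\left(-227 + 851\right) - 1625\right) - \frac{8}{15} = \left(624 - 1625\right) - \frac{8}{15} = -1001 - \frac{8}{15} = - \frac{15023}{15}$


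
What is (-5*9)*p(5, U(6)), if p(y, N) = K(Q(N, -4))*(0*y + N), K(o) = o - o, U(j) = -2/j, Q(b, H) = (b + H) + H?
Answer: 0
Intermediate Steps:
Q(b, H) = b + 2*H (Q(b, H) = (H + b) + H = b + 2*H)
K(o) = 0
p(y, N) = 0 (p(y, N) = 0*(0*y + N) = 0*(0 + N) = 0*N = 0)
(-5*9)*p(5, U(6)) = -5*9*0 = -45*0 = 0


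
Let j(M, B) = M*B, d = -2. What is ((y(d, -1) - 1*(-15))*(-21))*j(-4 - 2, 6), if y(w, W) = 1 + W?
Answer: 11340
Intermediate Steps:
j(M, B) = B*M
((y(d, -1) - 1*(-15))*(-21))*j(-4 - 2, 6) = (((1 - 1) - 1*(-15))*(-21))*(6*(-4 - 2)) = ((0 + 15)*(-21))*(6*(-6)) = (15*(-21))*(-36) = -315*(-36) = 11340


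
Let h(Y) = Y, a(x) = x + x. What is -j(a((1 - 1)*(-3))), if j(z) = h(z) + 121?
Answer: -121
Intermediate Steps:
a(x) = 2*x
j(z) = 121 + z (j(z) = z + 121 = 121 + z)
-j(a((1 - 1)*(-3))) = -(121 + 2*((1 - 1)*(-3))) = -(121 + 2*(0*(-3))) = -(121 + 2*0) = -(121 + 0) = -1*121 = -121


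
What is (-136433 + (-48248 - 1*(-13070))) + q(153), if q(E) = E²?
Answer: -148202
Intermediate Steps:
(-136433 + (-48248 - 1*(-13070))) + q(153) = (-136433 + (-48248 - 1*(-13070))) + 153² = (-136433 + (-48248 + 13070)) + 23409 = (-136433 - 35178) + 23409 = -171611 + 23409 = -148202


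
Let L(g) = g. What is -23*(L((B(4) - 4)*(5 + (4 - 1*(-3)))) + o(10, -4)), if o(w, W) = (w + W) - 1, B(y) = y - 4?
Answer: 989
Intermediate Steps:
B(y) = -4 + y
o(w, W) = -1 + W + w (o(w, W) = (W + w) - 1 = -1 + W + w)
-23*(L((B(4) - 4)*(5 + (4 - 1*(-3)))) + o(10, -4)) = -23*(((-4 + 4) - 4)*(5 + (4 - 1*(-3))) + (-1 - 4 + 10)) = -23*((0 - 4)*(5 + (4 + 3)) + 5) = -23*(-4*(5 + 7) + 5) = -23*(-4*12 + 5) = -23*(-48 + 5) = -23*(-43) = 989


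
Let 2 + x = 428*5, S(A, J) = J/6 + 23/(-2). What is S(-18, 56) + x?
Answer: 12815/6 ≈ 2135.8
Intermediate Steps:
S(A, J) = -23/2 + J/6 (S(A, J) = J*(⅙) + 23*(-½) = J/6 - 23/2 = -23/2 + J/6)
x = 2138 (x = -2 + 428*5 = -2 + 2140 = 2138)
S(-18, 56) + x = (-23/2 + (⅙)*56) + 2138 = (-23/2 + 28/3) + 2138 = -13/6 + 2138 = 12815/6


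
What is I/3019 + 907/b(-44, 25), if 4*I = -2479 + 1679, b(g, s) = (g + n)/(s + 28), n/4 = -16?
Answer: -145147949/326052 ≈ -445.17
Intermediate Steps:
n = -64 (n = 4*(-16) = -64)
b(g, s) = (-64 + g)/(28 + s) (b(g, s) = (g - 64)/(s + 28) = (-64 + g)/(28 + s))
I = -200 (I = (-2479 + 1679)/4 = (1/4)*(-800) = -200)
I/3019 + 907/b(-44, 25) = -200/3019 + 907/(((-64 - 44)/(28 + 25))) = -200*1/3019 + 907/((-108/53)) = -200/3019 + 907/(((1/53)*(-108))) = -200/3019 + 907/(-108/53) = -200/3019 + 907*(-53/108) = -200/3019 - 48071/108 = -145147949/326052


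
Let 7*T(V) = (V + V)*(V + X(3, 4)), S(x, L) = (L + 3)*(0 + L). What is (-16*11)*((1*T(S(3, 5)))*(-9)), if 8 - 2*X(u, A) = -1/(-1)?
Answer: 5512320/7 ≈ 7.8747e+5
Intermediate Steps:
X(u, A) = 7/2 (X(u, A) = 4 - (-1)/(2*(-1)) = 4 - (-1)*(-1)/2 = 4 - 1/2*1 = 4 - 1/2 = 7/2)
S(x, L) = L*(3 + L) (S(x, L) = (3 + L)*L = L*(3 + L))
T(V) = 2*V*(7/2 + V)/7 (T(V) = ((V + V)*(V + 7/2))/7 = ((2*V)*(7/2 + V))/7 = (2*V*(7/2 + V))/7 = 2*V*(7/2 + V)/7)
(-16*11)*((1*T(S(3, 5)))*(-9)) = (-16*11)*((1*((5*(3 + 5))*(7 + 2*(5*(3 + 5)))/7))*(-9)) = -176*1*((5*8)*(7 + 2*(5*8))/7)*(-9) = -176*1*((1/7)*40*(7 + 2*40))*(-9) = -176*1*((1/7)*40*(7 + 80))*(-9) = -176*1*((1/7)*40*87)*(-9) = -176*1*(3480/7)*(-9) = -612480*(-9)/7 = -176*(-31320/7) = 5512320/7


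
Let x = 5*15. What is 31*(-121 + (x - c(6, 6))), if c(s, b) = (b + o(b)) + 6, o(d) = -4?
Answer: -1674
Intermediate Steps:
x = 75
c(s, b) = 2 + b (c(s, b) = (b - 4) + 6 = (-4 + b) + 6 = 2 + b)
31*(-121 + (x - c(6, 6))) = 31*(-121 + (75 - (2 + 6))) = 31*(-121 + (75 - 1*8)) = 31*(-121 + (75 - 8)) = 31*(-121 + 67) = 31*(-54) = -1674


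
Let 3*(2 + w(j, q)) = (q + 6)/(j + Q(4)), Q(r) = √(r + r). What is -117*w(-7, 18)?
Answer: 16146/41 + 1872*√2/41 ≈ 458.38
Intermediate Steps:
Q(r) = √2*√r (Q(r) = √(2*r) = √2*√r)
w(j, q) = -2 + (6 + q)/(3*(j + 2*√2)) (w(j, q) = -2 + ((q + 6)/(j + √2*√4))/3 = -2 + ((6 + q)/(j + √2*2))/3 = -2 + ((6 + q)/(j + 2*√2))/3 = -2 + (6 + q)/(3*(j + 2*√2)))
-117*w(-7, 18) = -39*(6 + 18 - 12*√2 - 6*(-7))/(-7 + 2*√2) = -39*(6 + 18 - 12*√2 + 42)/(-7 + 2*√2) = -39*(66 - 12*√2)/(-7 + 2*√2)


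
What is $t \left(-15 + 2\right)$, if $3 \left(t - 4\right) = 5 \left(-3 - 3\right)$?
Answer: $78$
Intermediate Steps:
$t = -6$ ($t = 4 + \frac{5 \left(-3 - 3\right)}{3} = 4 + \frac{5 \left(-6\right)}{3} = 4 + \frac{1}{3} \left(-30\right) = 4 - 10 = -6$)
$t \left(-15 + 2\right) = - 6 \left(-15 + 2\right) = \left(-6\right) \left(-13\right) = 78$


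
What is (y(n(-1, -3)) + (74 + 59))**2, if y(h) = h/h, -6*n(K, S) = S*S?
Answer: 17956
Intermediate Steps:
n(K, S) = -S**2/6 (n(K, S) = -S*S/6 = -S**2/6)
y(h) = 1
(y(n(-1, -3)) + (74 + 59))**2 = (1 + (74 + 59))**2 = (1 + 133)**2 = 134**2 = 17956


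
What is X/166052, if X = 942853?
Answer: 942853/166052 ≈ 5.6781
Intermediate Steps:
X/166052 = 942853/166052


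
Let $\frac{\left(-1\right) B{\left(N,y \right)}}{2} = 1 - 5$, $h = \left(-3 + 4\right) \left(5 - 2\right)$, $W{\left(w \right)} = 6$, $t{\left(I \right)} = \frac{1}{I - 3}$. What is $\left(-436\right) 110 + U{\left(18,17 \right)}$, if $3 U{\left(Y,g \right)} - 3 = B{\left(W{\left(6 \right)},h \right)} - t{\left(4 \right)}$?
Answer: $- \frac{143870}{3} \approx -47957.0$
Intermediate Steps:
$t{\left(I \right)} = \frac{1}{-3 + I}$
$h = 3$ ($h = 1 \cdot 3 = 3$)
$B{\left(N,y \right)} = 8$ ($B{\left(N,y \right)} = - 2 \left(1 - 5\right) = \left(-2\right) \left(-4\right) = 8$)
$U{\left(Y,g \right)} = \frac{10}{3}$ ($U{\left(Y,g \right)} = 1 + \frac{8 - \frac{1}{-3 + 4}}{3} = 1 + \frac{8 - 1^{-1}}{3} = 1 + \frac{8 - 1}{3} = 1 + \frac{1}{3} \cdot 7 = 1 + \frac{7}{3} = \frac{10}{3}$)
$\left(-436\right) 110 + U{\left(18,17 \right)} = \left(-436\right) 110 + \frac{10}{3} = -47960 + \frac{10}{3} = - \frac{143870}{3}$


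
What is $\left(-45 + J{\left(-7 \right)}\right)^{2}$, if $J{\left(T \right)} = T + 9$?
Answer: $1849$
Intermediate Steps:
$J{\left(T \right)} = 9 + T$
$\left(-45 + J{\left(-7 \right)}\right)^{2} = \left(-45 + \left(9 - 7\right)\right)^{2} = \left(-45 + 2\right)^{2} = \left(-43\right)^{2} = 1849$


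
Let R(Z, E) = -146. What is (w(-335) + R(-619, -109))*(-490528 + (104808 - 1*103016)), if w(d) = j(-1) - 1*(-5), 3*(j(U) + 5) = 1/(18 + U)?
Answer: 1212879840/17 ≈ 7.1346e+7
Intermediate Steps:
j(U) = -5 + 1/(3*(18 + U))
w(d) = 1/51 (w(d) = (-269 - 15*(-1))/(3*(18 - 1)) - 1*(-5) = (⅓)*(-269 + 15)/17 + 5 = (⅓)*(1/17)*(-254) + 5 = -254/51 + 5 = 1/51)
(w(-335) + R(-619, -109))*(-490528 + (104808 - 1*103016)) = (1/51 - 146)*(-490528 + (104808 - 1*103016)) = -7445*(-490528 + (104808 - 103016))/51 = -7445*(-490528 + 1792)/51 = -7445/51*(-488736) = 1212879840/17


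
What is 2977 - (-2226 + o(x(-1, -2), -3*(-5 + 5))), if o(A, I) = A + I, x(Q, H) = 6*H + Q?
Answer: 5216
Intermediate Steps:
x(Q, H) = Q + 6*H
2977 - (-2226 + o(x(-1, -2), -3*(-5 + 5))) = 2977 - (-2226 + ((-1 + 6*(-2)) - 3*(-5 + 5))) = 2977 - (-2226 + ((-1 - 12) - 3*0)) = 2977 - (-2226 + (-13 + 0)) = 2977 - (-2226 - 13) = 2977 - 1*(-2239) = 2977 + 2239 = 5216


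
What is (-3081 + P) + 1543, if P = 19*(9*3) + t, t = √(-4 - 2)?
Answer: -1025 + I*√6 ≈ -1025.0 + 2.4495*I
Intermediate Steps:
t = I*√6 (t = √(-6) = I*√6 ≈ 2.4495*I)
P = 513 + I*√6 (P = 19*(9*3) + I*√6 = 19*27 + I*√6 = 513 + I*√6 ≈ 513.0 + 2.4495*I)
(-3081 + P) + 1543 = (-3081 + (513 + I*√6)) + 1543 = (-2568 + I*√6) + 1543 = -1025 + I*√6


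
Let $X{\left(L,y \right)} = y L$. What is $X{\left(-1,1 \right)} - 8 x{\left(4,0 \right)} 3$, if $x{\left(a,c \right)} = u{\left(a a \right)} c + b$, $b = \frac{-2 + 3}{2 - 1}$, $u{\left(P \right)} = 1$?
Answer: $24$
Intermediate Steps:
$b = 1$ ($b = 1 \cdot 1^{-1} = 1 \cdot 1 = 1$)
$x{\left(a,c \right)} = 1 + c$ ($x{\left(a,c \right)} = 1 c + 1 = c + 1 = 1 + c$)
$X{\left(L,y \right)} = L y$
$X{\left(-1,1 \right)} - 8 x{\left(4,0 \right)} 3 = \left(-1\right) 1 - 8 \left(1 + 0\right) 3 = - \left(-8\right) 1 \cdot 3 = - \left(-8\right) 3 = \left(-1\right) \left(-24\right) = 24$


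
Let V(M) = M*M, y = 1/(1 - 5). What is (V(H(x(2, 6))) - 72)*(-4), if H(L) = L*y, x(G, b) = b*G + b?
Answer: 207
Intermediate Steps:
y = -¼ (y = 1/(-4) = -¼ ≈ -0.25000)
x(G, b) = b + G*b (x(G, b) = G*b + b = b + G*b)
H(L) = -L/4 (H(L) = L*(-¼) = -L/4)
V(M) = M²
(V(H(x(2, 6))) - 72)*(-4) = ((-3*(1 + 2)/2)² - 72)*(-4) = ((-3*3/2)² - 72)*(-4) = ((-¼*18)² - 72)*(-4) = ((-9/2)² - 72)*(-4) = (81/4 - 72)*(-4) = -207/4*(-4) = 207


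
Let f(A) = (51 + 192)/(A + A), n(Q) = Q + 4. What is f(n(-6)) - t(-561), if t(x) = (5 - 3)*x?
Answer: 4245/4 ≈ 1061.3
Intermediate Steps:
t(x) = 2*x
n(Q) = 4 + Q
f(A) = 243/(2*A) (f(A) = 243/((2*A)) = 243*(1/(2*A)) = 243/(2*A))
f(n(-6)) - t(-561) = 243/(2*(4 - 6)) - 2*(-561) = (243/2)/(-2) - 1*(-1122) = (243/2)*(-½) + 1122 = -243/4 + 1122 = 4245/4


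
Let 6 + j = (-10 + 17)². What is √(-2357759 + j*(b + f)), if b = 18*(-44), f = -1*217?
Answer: 3*I*√266794 ≈ 1549.6*I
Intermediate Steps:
f = -217
j = 43 (j = -6 + (-10 + 17)² = -6 + 7² = -6 + 49 = 43)
b = -792
√(-2357759 + j*(b + f)) = √(-2357759 + 43*(-792 - 217)) = √(-2357759 + 43*(-1009)) = √(-2357759 - 43387) = √(-2401146) = 3*I*√266794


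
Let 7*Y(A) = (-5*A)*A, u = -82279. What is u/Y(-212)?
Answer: 575953/224720 ≈ 2.5630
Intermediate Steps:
Y(A) = -5*A**2/7 (Y(A) = ((-5*A)*A)/7 = (-5*A**2)/7 = -5*A**2/7)
u/Y(-212) = -82279/((-5/7*(-212)**2)) = -82279/((-5/7*44944)) = -82279/(-224720/7) = -82279*(-7/224720) = 575953/224720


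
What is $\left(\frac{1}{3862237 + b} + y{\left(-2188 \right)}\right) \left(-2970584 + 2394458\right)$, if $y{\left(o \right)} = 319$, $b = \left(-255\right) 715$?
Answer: $- \frac{7194783632841}{39148} \approx -1.8378 \cdot 10^{8}$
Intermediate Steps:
$b = -182325$
$\left(\frac{1}{3862237 + b} + y{\left(-2188 \right)}\right) \left(-2970584 + 2394458\right) = \left(\frac{1}{3862237 - 182325} + 319\right) \left(-2970584 + 2394458\right) = \left(\frac{1}{3679912} + 319\right) \left(-576126\right) = \frac{1173891929}{3679912} \left(-576126\right) = - \frac{7194783632841}{39148}$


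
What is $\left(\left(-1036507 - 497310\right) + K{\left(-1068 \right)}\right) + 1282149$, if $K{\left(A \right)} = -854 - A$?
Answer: $-251454$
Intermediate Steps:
$\left(\left(-1036507 - 497310\right) + K{\left(-1068 \right)}\right) + 1282149 = \left(\left(-1036507 - 497310\right) - -214\right) + 1282149 = \left(-1533817 + \left(-854 + 1068\right)\right) + 1282149 = \left(-1533817 + 214\right) + 1282149 = -1533603 + 1282149 = -251454$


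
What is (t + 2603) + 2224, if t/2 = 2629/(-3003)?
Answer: 1317293/273 ≈ 4825.3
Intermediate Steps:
t = -478/273 (t = 2*(2629/(-3003)) = 2*(2629*(-1/3003)) = 2*(-239/273) = -478/273 ≈ -1.7509)
(t + 2603) + 2224 = (-478/273 + 2603) + 2224 = 710141/273 + 2224 = 1317293/273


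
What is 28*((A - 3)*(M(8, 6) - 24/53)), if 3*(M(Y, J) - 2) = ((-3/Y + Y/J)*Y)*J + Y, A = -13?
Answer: -464128/53 ≈ -8757.1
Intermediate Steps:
M(Y, J) = 2 + Y/3 + J*Y*(-3/Y + Y/J)/3 (M(Y, J) = 2 + (((-3/Y + Y/J)*Y)*J + Y)/3 = 2 + ((Y*(-3/Y + Y/J))*J + Y)/3 = 2 + (J*Y*(-3/Y + Y/J) + Y)/3 = 2 + (Y + J*Y*(-3/Y + Y/J))/3 = 2 + (Y/3 + J*Y*(-3/Y + Y/J)/3) = 2 + Y/3 + J*Y*(-3/Y + Y/J)/3)
28*((A - 3)*(M(8, 6) - 24/53)) = 28*((-13 - 3)*((2 - 1*6 + (⅓)*8 + (⅓)*8²) - 24/53)) = 28*(-16*((2 - 6 + 8/3 + (⅓)*64) - 24*1/53)) = 28*(-16*((2 - 6 + 8/3 + 64/3) - 24/53)) = 28*(-16*(20 - 24/53)) = 28*(-16*1036/53) = 28*(-16576/53) = -464128/53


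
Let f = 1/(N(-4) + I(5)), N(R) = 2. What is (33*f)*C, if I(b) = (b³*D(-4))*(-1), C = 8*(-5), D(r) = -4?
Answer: -660/251 ≈ -2.6295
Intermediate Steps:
C = -40
I(b) = 4*b³ (I(b) = (b³*(-4))*(-1) = -4*b³*(-1) = 4*b³)
f = 1/502 (f = 1/(2 + 4*5³) = 1/(2 + 4*125) = 1/(2 + 500) = 1/502 ≈ 0.0019920)
(33*f)*C = (33*(1/502))*(-40) = (33/502)*(-40) = -660/251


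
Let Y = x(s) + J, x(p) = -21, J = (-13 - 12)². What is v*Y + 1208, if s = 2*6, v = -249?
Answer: -149188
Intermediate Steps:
J = 625 (J = (-25)² = 625)
s = 12
Y = 604 (Y = -21 + 625 = 604)
v*Y + 1208 = -249*604 + 1208 = -150396 + 1208 = -149188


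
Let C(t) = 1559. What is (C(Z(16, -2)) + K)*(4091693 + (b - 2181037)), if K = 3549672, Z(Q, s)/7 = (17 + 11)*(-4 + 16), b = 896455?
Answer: 9968699603641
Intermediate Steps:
Z(Q, s) = 2352 (Z(Q, s) = 7*((17 + 11)*(-4 + 16)) = 7*(28*12) = 7*336 = 2352)
(C(Z(16, -2)) + K)*(4091693 + (b - 2181037)) = (1559 + 3549672)*(4091693 + (896455 - 2181037)) = 3551231*(4091693 - 1284582) = 3551231*2807111 = 9968699603641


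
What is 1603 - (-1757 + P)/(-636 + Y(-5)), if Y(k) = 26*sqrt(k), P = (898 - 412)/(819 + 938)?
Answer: 286701967882/179159533 - 40125319*I*sqrt(5)/358319066 ≈ 1600.3 - 0.2504*I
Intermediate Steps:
P = 486/1757 ≈ 0.27661
1603 - (-1757 + P)/(-636 + Y(-5)) = 1603 - (-1757 + 486/1757)/(-636 + 26*sqrt(-5)) = 1603 - (-3086563)/(1757*(-636 + 26*(I*sqrt(5)))) = 1603 - (-3086563)/(1757*(-636 + 26*I*sqrt(5))) = 1603 + 3086563/(1757*(-636 + 26*I*sqrt(5)))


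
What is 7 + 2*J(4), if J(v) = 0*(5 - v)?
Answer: 7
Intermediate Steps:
J(v) = 0
7 + 2*J(4) = 7 + 2*0 = 7 + 0 = 7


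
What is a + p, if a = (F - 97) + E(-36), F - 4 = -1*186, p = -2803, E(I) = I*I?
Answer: -1786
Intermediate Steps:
E(I) = I²
F = -182 (F = 4 - 1*186 = 4 - 186 = -182)
a = 1017 (a = (-182 - 97) + (-36)² = -279 + 1296 = 1017)
a + p = 1017 - 2803 = -1786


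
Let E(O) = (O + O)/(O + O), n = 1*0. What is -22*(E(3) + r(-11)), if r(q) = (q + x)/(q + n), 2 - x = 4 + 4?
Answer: -56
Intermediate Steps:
x = -6 (x = 2 - (4 + 4) = 2 - 1*8 = 2 - 8 = -6)
n = 0
r(q) = (-6 + q)/q (r(q) = (q - 6)/(q + 0) = (-6 + q)/q)
E(O) = 1 (E(O) = (2*O)/((2*O)) = (2*O)*(1/(2*O)) = 1)
-22*(E(3) + r(-11)) = -22*(1 + (-6 - 11)/(-11)) = -22*(1 - 1/11*(-17)) = -22*(1 + 17/11) = -22*28/11 = -56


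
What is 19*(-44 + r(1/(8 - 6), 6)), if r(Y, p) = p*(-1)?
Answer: -950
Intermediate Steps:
r(Y, p) = -p
19*(-44 + r(1/(8 - 6), 6)) = 19*(-44 - 1*6) = 19*(-44 - 6) = 19*(-50) = -950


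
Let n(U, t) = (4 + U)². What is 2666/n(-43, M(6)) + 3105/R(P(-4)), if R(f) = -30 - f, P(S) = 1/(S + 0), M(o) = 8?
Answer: -18573566/180999 ≈ -102.62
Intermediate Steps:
P(S) = 1/S
2666/n(-43, M(6)) + 3105/R(P(-4)) = 2666/((4 - 43)²) + 3105/(-30 - 1/(-4)) = 2666/((-39)²) + 3105/(-30 - 1*(-¼)) = 2666/1521 + 3105/(-30 + ¼) = 2666*(1/1521) + 3105/(-119/4) = 2666/1521 + 3105*(-4/119) = 2666/1521 - 12420/119 = -18573566/180999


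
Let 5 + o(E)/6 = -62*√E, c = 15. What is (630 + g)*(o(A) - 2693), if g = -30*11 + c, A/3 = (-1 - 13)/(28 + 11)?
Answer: -857745 - 117180*I*√182/13 ≈ -8.5775e+5 - 1.216e+5*I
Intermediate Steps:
A = -14/13 (A = 3*((-1 - 13)/(28 + 11)) = 3*(-14/39) = -14/13 ≈ -1.0769)
o(E) = -30 - 372*√E (o(E) = -30 + 6*(-62*√E) = -30 - 372*√E)
g = -315 (g = -30*11 + 15 = -330 + 15 = -315)
(630 + g)*(o(A) - 2693) = (630 - 315)*((-30 - 372*I*√182/13) - 2693) = 315*((-30 - 372*I*√182/13) - 2693) = 315*(-2723 - 372*I*√182/13) = -857745 - 117180*I*√182/13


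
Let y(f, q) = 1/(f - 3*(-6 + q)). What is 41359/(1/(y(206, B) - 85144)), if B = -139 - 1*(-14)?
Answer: -2109360905545/599 ≈ -3.5215e+9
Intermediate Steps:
B = -125 (B = -139 + 14 = -125)
y(f, q) = 1/(18 + f - 3*q) (y(f, q) = 1/(f + (18 - 3*q)) = 1/(18 + f - 3*q))
41359/(1/(y(206, B) - 85144)) = 41359/(1/(1/(18 + 206 - 3*(-125)) - 85144)) = 41359/(1/(1/(18 + 206 + 375) - 85144)) = 41359/(1/(1/599 - 85144)) = 41359/(1/(-51001255/599)) = 41359/(-599/51001255) = 41359*(-51001255/599) = -2109360905545/599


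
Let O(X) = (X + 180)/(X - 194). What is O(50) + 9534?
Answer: 686333/72 ≈ 9532.4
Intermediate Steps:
O(X) = (180 + X)/(-194 + X)
O(50) + 9534 = (180 + 50)/(-194 + 50) + 9534 = 230/(-144) + 9534 = -1/144*230 + 9534 = -115/72 + 9534 = 686333/72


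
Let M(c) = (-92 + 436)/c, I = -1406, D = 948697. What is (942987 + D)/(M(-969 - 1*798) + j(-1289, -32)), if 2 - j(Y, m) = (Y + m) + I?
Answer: 3342605628/4821799 ≈ 693.23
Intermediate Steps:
j(Y, m) = 1408 - Y - m (j(Y, m) = 2 - ((Y + m) - 1406) = 2 - (-1406 + Y + m) = 2 + (1406 - Y - m) = 1408 - Y - m)
M(c) = 344/c
(942987 + D)/(M(-969 - 1*798) + j(-1289, -32)) = (942987 + 948697)/(344/(-969 - 1*798) + (1408 - 1*(-1289) - 1*(-32))) = 1891684/(344/(-969 - 798) + (1408 + 1289 + 32)) = 1891684/(344/(-1767) + 2729) = 1891684/(344*(-1/1767) + 2729) = 1891684/(-344/1767 + 2729) = 1891684/(4821799/1767) = 1891684*(1767/4821799) = 3342605628/4821799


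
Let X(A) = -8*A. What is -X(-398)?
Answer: -3184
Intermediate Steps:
-X(-398) = -(-8)*(-398) = -1*3184 = -3184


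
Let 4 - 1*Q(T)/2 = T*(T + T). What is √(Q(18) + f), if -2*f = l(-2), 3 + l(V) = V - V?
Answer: I*√5146/2 ≈ 35.868*I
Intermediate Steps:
l(V) = -3 (l(V) = -3 + (V - V) = -3 + 0 = -3)
f = 3/2 (f = -½*(-3) = 3/2 ≈ 1.5000)
Q(T) = 8 - 4*T² (Q(T) = 8 - 2*T*(T + T) = 8 - 2*T*2*T = 8 - 4*T²)
√(Q(18) + f) = √((8 - 4*18²) + 3/2) = √((8 - 4*324) + 3/2) = √((8 - 1296) + 3/2) = √(-1288 + 3/2) = √(-2573/2) = I*√5146/2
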